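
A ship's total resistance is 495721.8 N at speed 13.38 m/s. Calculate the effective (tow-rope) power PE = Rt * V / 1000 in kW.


Formula: PE = Rt * V / 1000 (kW)
Step 1 — PE (W) = 495721.8 * 13.38 = 6632757.684 W
Step 2 — PE (kW) = 6632757.684 / 1000 ≈ 6632.8 kW (5 s.f.)

6632.8 kW


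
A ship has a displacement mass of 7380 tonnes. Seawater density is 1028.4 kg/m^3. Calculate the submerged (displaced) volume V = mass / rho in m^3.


Formula: V = mass / rho
Step 1 — convert tonnes to kg: 7380 t * 1000 = 7380000 kg
Step 2 — V = 7380000 / 1028.4 ≈ 7176.2 m^3 (5 s.f.)

7176.2 m^3


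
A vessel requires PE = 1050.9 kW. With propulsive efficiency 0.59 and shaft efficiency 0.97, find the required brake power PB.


Formula: PB = PE / (eta_D * eta_S)
Step 1 — combined efficiency = eta_D * eta_S = 0.59 * 0.97 = 0.5723
Step 2 — PB = 1050.9 / 0.5723 ≈ 1836.3 kW (5 s.f.)

1836.3 kW


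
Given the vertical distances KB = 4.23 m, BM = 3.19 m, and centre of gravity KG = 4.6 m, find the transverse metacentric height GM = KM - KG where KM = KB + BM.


Formula: GM = KB + BM - KG
Step 1 — KM = KB + BM = 4.23 + 3.19 = 7.42 m
Step 2 — GM = KM - KG = 7.42 - 4.6 = 2.82 m

2.82 m


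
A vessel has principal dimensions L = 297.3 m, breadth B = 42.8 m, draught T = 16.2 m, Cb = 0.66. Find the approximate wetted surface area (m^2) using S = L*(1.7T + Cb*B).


Formula: S = 1.7*L*T + V/T with V = Cb*L*B*T, i.e. S = L * (1.7*T + Cb*B)
Step 1 — 1.7*T = 1.7 * 16.2 = 27.54 m
Step 2 — Cb*B = 0.66 * 42.8 = 28.248 m
Step 3 — 1.7*T + Cb*B = 27.54 + 28.248 = 55.788 m
Step 4 — S = 297.3 * 55.788 ≈ 16586 m^2 (5 s.f.)

16586 m^2


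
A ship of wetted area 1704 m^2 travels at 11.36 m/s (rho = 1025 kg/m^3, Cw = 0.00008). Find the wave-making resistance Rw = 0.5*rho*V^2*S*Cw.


Formula: Rw = 0.5 * rho * V^2 * S * Cw
Step 1 — V^2 = 11.36^2 = 129.0496
Step 2 — 0.5 * rho * V^2 = 0.5 * 1025 * 129.0496 = 66137.92
Step 3 — Rw = 66137.92 * 1704 * 0.00008 ≈ 9015.9 N (5 s.f.)

9015.9 N


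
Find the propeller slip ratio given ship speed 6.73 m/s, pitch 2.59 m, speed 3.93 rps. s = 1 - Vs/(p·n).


Formula: s = 1 - Vs / (p * n)
Step 1 — p * n = 2.59 * 3.93 = 10.1787
Step 2 — Vs / (p*n) = 6.73 / 10.1787 = 0.661185 (6 d.p.)
Step 3 — s = 1 - 0.661185 = 0.338815

0.338815


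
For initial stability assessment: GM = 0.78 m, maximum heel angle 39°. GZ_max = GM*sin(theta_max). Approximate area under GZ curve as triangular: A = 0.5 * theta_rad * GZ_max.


Formula: GZ_max = GM * sin(theta); Area = 0.5 * theta_rad * GZ_max
Step 1 — GZ_max = 0.78 * sin(39°) = 0.78 * 0.62932 = 0.49087 m
Step 2 — theta_rad = 39 * pi/180 = 0.680678 rad
Step 3 — Area = 0.5 * 0.680678 * 0.49087 ≈ 0.16706 m·rad (5 s.f.)

0.16706 m·rad


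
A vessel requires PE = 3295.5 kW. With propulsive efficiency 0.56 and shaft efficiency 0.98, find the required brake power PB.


Formula: PB = PE / (eta_D * eta_S)
Step 1 — combined efficiency = eta_D * eta_S = 0.56 * 0.98 = 0.5488
Step 2 — PB = 3295.5 / 0.5488 ≈ 6004.9 kW (5 s.f.)

6004.9 kW


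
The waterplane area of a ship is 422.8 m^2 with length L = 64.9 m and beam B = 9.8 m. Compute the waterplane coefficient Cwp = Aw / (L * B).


Formula: Cwp = Aw / (L * B)
Step 1 — L * B = 64.9 * 9.8 = 636.02 m^2
Step 2 — Cwp = 422.8 / 636.02 ≈ 0.66476 (5 s.f.)

0.66476


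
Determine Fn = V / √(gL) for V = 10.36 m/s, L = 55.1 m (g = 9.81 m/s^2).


Formula: Fn = V / sqrt(g * L)
Step 1 — g * L = 9.81 * 55.1 = 540.531
Step 2 — sqrt(g * L) = sqrt(540.531) = 23.249323
Step 3 — Fn = 10.36 / 23.249323 ≈ 0.44560 (5 s.f.)

0.44560


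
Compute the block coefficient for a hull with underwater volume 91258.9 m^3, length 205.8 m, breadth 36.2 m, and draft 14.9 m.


Formula: Cb = V / (L * B * T)
Step 1 — L * B * T = 205.8 * 36.2 * 14.9 = 111004.404 m^3
Step 2 — Cb = 91258.9 / 111004.404 ≈ 0.82212 (5 s.f.)

0.82212


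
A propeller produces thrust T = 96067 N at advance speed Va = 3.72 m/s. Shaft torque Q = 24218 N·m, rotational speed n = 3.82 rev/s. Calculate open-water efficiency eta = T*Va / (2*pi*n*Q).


Formula: eta = T * Va / (2 * pi * n * Q)
Step 1 — numerator = T * Va = 96067 * 3.72 = 357369.24
Step 2 — 2 * pi * n = 2 * pi * 3.82 = 24.001768
Step 3 — denominator = 24.001768 * 24218 = 581274.82
Step 4 — eta = 357369.24 / 581274.82 ≈ 0.61480 (5 s.f.)

0.61480


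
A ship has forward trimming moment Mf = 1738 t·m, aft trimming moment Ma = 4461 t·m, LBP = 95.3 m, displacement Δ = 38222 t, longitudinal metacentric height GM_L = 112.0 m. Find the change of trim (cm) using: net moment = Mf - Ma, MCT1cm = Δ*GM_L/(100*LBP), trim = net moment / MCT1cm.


Formula: net trimming moment = Mf - Ma; MCT1cm = Δ*GM_L/(100*LBP); trim = net moment / MCT1cm
Step 1 — net trimming moment = 1738 - 4461 = -2723 t·m
Step 2 — MCT1cm = 38222 * 112.0 / (100 * 95.3) = 449.1987 t·m/cm
Step 3 — trim = -2723 / 449.1987 ≈ -6.0619 cm (5 s.f.)

-6.0619 cm


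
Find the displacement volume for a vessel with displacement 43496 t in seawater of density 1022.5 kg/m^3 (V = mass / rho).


Formula: V = mass / rho
Step 1 — convert tonnes to kg: 43496 t * 1000 = 43496000 kg
Step 2 — V = 43496000 / 1022.5 ≈ 42539 m^3 (5 s.f.)

42539 m^3


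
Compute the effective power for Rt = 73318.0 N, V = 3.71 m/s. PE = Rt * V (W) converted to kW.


Formula: PE = Rt * V / 1000 (kW)
Step 1 — PE (W) = 73318.0 * 3.71 = 272009.78 W
Step 2 — PE (kW) = 272009.78 / 1000 ≈ 272.01 kW (5 s.f.)

272.01 kW


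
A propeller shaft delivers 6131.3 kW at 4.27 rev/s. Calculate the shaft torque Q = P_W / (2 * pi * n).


Formula: Q = P_W / (2 * pi * n)
Step 1 — P_W = 6131.3 kW * 1000 = 6131300.0 W
Step 2 — 2 * pi * n = 2 * pi * 4.27 = 26.829201
Step 3 — Q = 6131300.0 / 26.829201 ≈ 228530 N·m (5 s.f.)

228530 N·m


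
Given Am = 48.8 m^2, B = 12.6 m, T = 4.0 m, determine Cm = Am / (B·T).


Formula: Cm = Am / (B * T)
Step 1 — B * T = 12.6 * 4.0 = 50.4 m^2
Step 2 — Cm = 48.8 / 50.4 ≈ 0.96825 (5 s.f.)

0.96825


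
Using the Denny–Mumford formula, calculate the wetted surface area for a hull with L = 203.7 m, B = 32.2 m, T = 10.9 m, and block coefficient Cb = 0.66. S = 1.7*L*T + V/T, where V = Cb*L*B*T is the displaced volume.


Formula: S = 1.7*L*T + V/T with V = Cb*L*B*T, i.e. S = L * (1.7*T + Cb*B)
Step 1 — 1.7*T = 1.7 * 10.9 = 18.53 m
Step 2 — Cb*B = 0.66 * 32.2 = 21.252 m
Step 3 — 1.7*T + Cb*B = 18.53 + 21.252 = 39.782 m
Step 4 — S = 203.7 * 39.782 ≈ 8103.6 m^2 (5 s.f.)

8103.6 m^2


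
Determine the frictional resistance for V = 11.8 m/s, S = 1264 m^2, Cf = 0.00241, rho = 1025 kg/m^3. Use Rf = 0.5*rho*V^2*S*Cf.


Formula: Rf = 0.5 * rho * V^2 * S * Cf
Step 1 — V^2 = 11.8^2 = 139.24
Step 2 — 0.5 * rho * V^2 = 0.5 * 1025 * 139.24 = 71360.5
Step 3 — Rf = 71360.5 * 1264 * 0.00241 ≈ 217380 N (5 s.f.)

217380 N


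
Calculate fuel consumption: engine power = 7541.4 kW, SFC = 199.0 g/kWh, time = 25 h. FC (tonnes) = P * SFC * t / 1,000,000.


Formula: FC (tonnes) = P * SFC * t / 1,000,000
Step 1 — P * SFC * t = 7541.4 * 199.0 * 25 = 37518465.0 g
Step 2 — FC (tonnes) = 37518465.0 / 1,000,000 ≈ 37.518 tonnes (5 s.f.)

37.518 tonnes


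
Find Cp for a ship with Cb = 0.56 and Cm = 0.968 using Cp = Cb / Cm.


Formula: Cp = Cb / Cm
Substituting: Cp = 0.56 / 0.968
Result: Cp ≈ 0.57851 (5 s.f.)

0.57851


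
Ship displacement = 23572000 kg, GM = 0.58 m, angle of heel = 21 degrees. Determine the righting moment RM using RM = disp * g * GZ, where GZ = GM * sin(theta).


Formula: GZ = GM * sin(theta); RM = disp * g * GZ
Step 1 — GZ = 0.58 * sin(21°) = 0.58 * 0.358368 = 0.207853 m
Step 2 — RM = 23572000 * 9.81 * 0.207853 ≈ 48064000 N·m (5 s.f.)

48064000 N·m


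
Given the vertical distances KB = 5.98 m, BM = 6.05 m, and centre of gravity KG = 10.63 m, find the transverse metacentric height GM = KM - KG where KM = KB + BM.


Formula: GM = KB + BM - KG
Step 1 — KM = KB + BM = 5.98 + 6.05 = 12.03 m
Step 2 — GM = KM - KG = 12.03 - 10.63 = 1.4 m

1.4 m


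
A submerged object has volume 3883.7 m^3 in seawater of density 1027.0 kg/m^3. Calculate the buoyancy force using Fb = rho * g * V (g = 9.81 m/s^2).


Formula: Fb = rho * g * V
Substituting: Fb = 1027.0 * 9.81 * 3883.7
Intermediate: 1027.0 * 9.81 = 10074.87
Result: Fb = 10074.87 * 3883.7 ≈ 39128000 N (5 s.f.)

39128000 N


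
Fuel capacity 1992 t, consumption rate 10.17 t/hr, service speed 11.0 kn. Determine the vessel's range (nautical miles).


Formula: endurance = fuel / rate; range = endurance * speed
Step 1 — endurance = 1992 / 10.17 = 195.8702 hours
Step 2 — range = 195.8702 * 11.0 ≈ 2154.6 nautical miles (5 s.f.)

2154.6 NM


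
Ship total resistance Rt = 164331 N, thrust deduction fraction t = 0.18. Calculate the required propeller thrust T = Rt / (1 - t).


Formula: T = Rt / (1 - t)
Step 1 — (1 - t) = 1 - 0.18 = 0.82
Step 2 — T = 164331 / 0.82 ≈ 200400 N (5 s.f.)

200400 N


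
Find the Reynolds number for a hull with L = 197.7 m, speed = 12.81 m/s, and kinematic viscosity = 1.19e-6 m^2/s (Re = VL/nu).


Formula: Re = V * L / nu
Step 1 — V * L = 12.81 * 197.7 = 2532.537 m^2/s
Step 2 — Re = 2532.537 / 1.19e-6 = 2.13e+09

2.13e+09


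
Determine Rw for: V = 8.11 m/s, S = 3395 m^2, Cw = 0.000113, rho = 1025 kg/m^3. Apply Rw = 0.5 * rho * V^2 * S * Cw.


Formula: Rw = 0.5 * rho * V^2 * S * Cw
Step 1 — V^2 = 8.11^2 = 65.7721
Step 2 — 0.5 * rho * V^2 = 0.5 * 1025 * 65.7721 = 33708.20125
Step 3 — Rw = 33708.20125 * 3395 * 0.000113 ≈ 12932 N (5 s.f.)

12932 N


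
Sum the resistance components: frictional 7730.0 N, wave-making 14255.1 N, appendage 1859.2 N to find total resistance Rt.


Formula: Rt = Rf + Rw + Ra
Substituting: Rt = 7730.0 + 14255.1 + 1859.2
Result: Rt = 23844.3 N

23844.3 N


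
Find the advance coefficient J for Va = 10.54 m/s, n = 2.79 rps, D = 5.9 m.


Formula: J = Va / (n * D)
Step 1 — n * D = 2.79 * 5.9 = 16.461
Step 2 — J = 10.54 / 16.461 ≈ 0.64030 (5 s.f.)

0.64030


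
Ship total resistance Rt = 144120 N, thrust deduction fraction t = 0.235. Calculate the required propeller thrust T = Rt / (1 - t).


Formula: T = Rt / (1 - t)
Step 1 — (1 - t) = 1 - 0.235 = 0.765
Step 2 — T = 144120 / 0.765 ≈ 188390 N (5 s.f.)

188390 N


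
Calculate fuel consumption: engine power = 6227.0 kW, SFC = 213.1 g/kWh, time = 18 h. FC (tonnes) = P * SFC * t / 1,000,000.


Formula: FC (tonnes) = P * SFC * t / 1,000,000
Step 1 — P * SFC * t = 6227.0 * 213.1 * 18 = 23885526.6 g
Step 2 — FC (tonnes) = 23885526.6 / 1,000,000 ≈ 23.886 tonnes (5 s.f.)

23.886 tonnes


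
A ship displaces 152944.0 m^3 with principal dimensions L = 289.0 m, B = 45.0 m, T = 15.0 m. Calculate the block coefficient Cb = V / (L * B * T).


Formula: Cb = V / (L * B * T)
Step 1 — L * B * T = 289.0 * 45.0 * 15.0 = 195075.0 m^3
Step 2 — Cb = 152944.0 / 195075.0 ≈ 0.78403 (5 s.f.)

0.78403


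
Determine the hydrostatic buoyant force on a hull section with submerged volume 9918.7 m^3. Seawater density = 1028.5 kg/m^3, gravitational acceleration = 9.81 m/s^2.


Formula: Fb = rho * g * V
Substituting: Fb = 1028.5 * 9.81 * 9918.7
Intermediate: 1028.5 * 9.81 = 10089.585
Result: Fb = 10089.585 * 9918.7 ≈ 100080000 N (5 s.f.)

100080000 N


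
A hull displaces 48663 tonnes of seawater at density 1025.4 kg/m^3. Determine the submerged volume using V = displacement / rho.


Formula: V = mass / rho
Step 1 — convert tonnes to kg: 48663 t * 1000 = 48663000 kg
Step 2 — V = 48663000 / 1025.4 ≈ 47458 m^3 (5 s.f.)

47458 m^3


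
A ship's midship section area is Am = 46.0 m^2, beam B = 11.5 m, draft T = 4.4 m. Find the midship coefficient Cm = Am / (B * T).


Formula: Cm = Am / (B * T)
Step 1 — B * T = 11.5 * 4.4 = 50.6 m^2
Step 2 — Cm = 46.0 / 50.6 ≈ 0.90909 (5 s.f.)

0.90909


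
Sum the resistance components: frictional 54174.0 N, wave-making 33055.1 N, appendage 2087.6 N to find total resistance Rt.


Formula: Rt = Rf + Rw + Ra
Substituting: Rt = 54174.0 + 33055.1 + 2087.6
Result: Rt = 89316.7 N

89316.7 N


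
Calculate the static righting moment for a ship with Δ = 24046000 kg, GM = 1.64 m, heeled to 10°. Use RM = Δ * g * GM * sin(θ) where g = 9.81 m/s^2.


Formula: GZ = GM * sin(theta); RM = disp * g * GZ
Step 1 — GZ = 1.64 * sin(10°) = 1.64 * 0.173648 = 0.284783 m
Step 2 — RM = 24046000 * 9.81 * 0.284783 ≈ 67178000 N·m (5 s.f.)

67178000 N·m


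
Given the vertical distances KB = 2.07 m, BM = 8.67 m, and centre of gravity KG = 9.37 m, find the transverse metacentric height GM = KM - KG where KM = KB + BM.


Formula: GM = KB + BM - KG
Step 1 — KM = KB + BM = 2.07 + 8.67 = 10.74 m
Step 2 — GM = KM - KG = 10.74 - 9.37 = 1.37 m

1.37 m


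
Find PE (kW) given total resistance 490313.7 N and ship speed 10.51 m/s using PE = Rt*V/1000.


Formula: PE = Rt * V / 1000 (kW)
Step 1 — PE (W) = 490313.7 * 10.51 = 5153196.987 W
Step 2 — PE (kW) = 5153196.987 / 1000 ≈ 5153.2 kW (5 s.f.)

5153.2 kW


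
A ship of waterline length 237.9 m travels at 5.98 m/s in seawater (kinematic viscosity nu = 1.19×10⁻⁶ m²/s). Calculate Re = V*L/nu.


Formula: Re = V * L / nu
Step 1 — V * L = 5.98 * 237.9 = 1422.642 m^2/s
Step 2 — Re = 1422.642 / 1.19e-6 = 1.20e+09

1.20e+09


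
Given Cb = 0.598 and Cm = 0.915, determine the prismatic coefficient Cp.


Formula: Cp = Cb / Cm
Substituting: Cp = 0.598 / 0.915
Result: Cp ≈ 0.65355 (5 s.f.)

0.65355


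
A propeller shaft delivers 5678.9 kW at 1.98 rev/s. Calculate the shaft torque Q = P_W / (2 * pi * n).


Formula: Q = P_W / (2 * pi * n)
Step 1 — P_W = 5678.9 kW * 1000 = 5678900.0 W
Step 2 — 2 * pi * n = 2 * pi * 1.98 = 12.440707
Step 3 — Q = 5678900.0 / 12.440707 ≈ 456480 N·m (5 s.f.)

456480 N·m


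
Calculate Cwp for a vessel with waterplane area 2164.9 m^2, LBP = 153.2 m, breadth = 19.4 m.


Formula: Cwp = Aw / (L * B)
Step 1 — L * B = 153.2 * 19.4 = 2972.08 m^2
Step 2 — Cwp = 2164.9 / 2972.08 ≈ 0.72841 (5 s.f.)

0.72841


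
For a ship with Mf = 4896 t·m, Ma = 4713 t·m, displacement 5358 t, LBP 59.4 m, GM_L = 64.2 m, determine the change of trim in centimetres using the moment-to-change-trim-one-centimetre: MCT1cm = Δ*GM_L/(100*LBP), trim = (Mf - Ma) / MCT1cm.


Formula: net trimming moment = Mf - Ma; MCT1cm = Δ*GM_L/(100*LBP); trim = net moment / MCT1cm
Step 1 — net trimming moment = 4896 - 4713 = 183 t·m
Step 2 — MCT1cm = 5358 * 64.2 / (100 * 59.4) = 57.9097 t·m/cm
Step 3 — trim = 183 / 57.9097 ≈ 3.1601 cm (5 s.f.)

3.1601 cm


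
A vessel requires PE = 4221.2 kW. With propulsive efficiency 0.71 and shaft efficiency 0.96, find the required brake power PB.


Formula: PB = PE / (eta_D * eta_S)
Step 1 — combined efficiency = eta_D * eta_S = 0.71 * 0.96 = 0.6816
Step 2 — PB = 4221.2 / 0.6816 ≈ 6193.1 kW (5 s.f.)

6193.1 kW


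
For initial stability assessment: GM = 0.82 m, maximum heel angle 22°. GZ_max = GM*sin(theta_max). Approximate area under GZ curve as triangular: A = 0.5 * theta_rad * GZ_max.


Formula: GZ_max = GM * sin(theta); Area = 0.5 * theta_rad * GZ_max
Step 1 — GZ_max = 0.82 * sin(22°) = 0.82 * 0.374607 = 0.307178 m
Step 2 — theta_rad = 22 * pi/180 = 0.383972 rad
Step 3 — Area = 0.5 * 0.383972 * 0.307178 ≈ 0.058974 m·rad (5 s.f.)

0.058974 m·rad


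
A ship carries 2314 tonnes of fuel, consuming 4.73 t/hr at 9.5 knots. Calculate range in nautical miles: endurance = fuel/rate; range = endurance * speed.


Formula: endurance = fuel / rate; range = endurance * speed
Step 1 — endurance = 2314 / 4.73 = 489.2178 hours
Step 2 — range = 489.2178 * 9.5 ≈ 4647.6 nautical miles (5 s.f.)

4647.6 NM


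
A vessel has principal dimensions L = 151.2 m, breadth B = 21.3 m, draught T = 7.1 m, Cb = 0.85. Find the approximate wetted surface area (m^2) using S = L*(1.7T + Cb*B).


Formula: S = 1.7*L*T + V/T with V = Cb*L*B*T, i.e. S = L * (1.7*T + Cb*B)
Step 1 — 1.7*T = 1.7 * 7.1 = 12.07 m
Step 2 — Cb*B = 0.85 * 21.3 = 18.105 m
Step 3 — 1.7*T + Cb*B = 12.07 + 18.105 = 30.175 m
Step 4 — S = 151.2 * 30.175 ≈ 4562.5 m^2 (5 s.f.)

4562.5 m^2


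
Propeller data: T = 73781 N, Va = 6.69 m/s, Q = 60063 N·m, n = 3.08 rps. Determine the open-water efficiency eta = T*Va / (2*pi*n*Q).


Formula: eta = T * Va / (2 * pi * n * Q)
Step 1 — numerator = T * Va = 73781 * 6.69 = 493594.89
Step 2 — 2 * pi * n = 2 * pi * 3.08 = 19.352211
Step 3 — denominator = 19.352211 * 60063 = 1162351.85
Step 4 — eta = 493594.89 / 1162351.85 ≈ 0.42465 (5 s.f.)

0.42465


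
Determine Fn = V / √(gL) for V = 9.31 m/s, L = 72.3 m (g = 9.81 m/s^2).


Formula: Fn = V / sqrt(g * L)
Step 1 — g * L = 9.81 * 72.3 = 709.263
Step 2 — sqrt(g * L) = sqrt(709.263) = 26.631992
Step 3 — Fn = 9.31 / 26.631992 ≈ 0.34958 (5 s.f.)

0.34958


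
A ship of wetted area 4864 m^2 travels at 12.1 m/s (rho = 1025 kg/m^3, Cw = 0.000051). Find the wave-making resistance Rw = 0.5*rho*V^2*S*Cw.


Formula: Rw = 0.5 * rho * V^2 * S * Cw
Step 1 — V^2 = 12.1^2 = 146.41
Step 2 — 0.5 * rho * V^2 = 0.5 * 1025 * 146.41 = 75035.125
Step 3 — Rw = 75035.125 * 4864 * 0.000051 ≈ 18614 N (5 s.f.)

18614 N


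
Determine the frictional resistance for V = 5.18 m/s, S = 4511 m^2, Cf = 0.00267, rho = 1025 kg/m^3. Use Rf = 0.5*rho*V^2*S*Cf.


Formula: Rf = 0.5 * rho * V^2 * S * Cf
Step 1 — V^2 = 5.18^2 = 26.8324
Step 2 — 0.5 * rho * V^2 = 0.5 * 1025 * 26.8324 = 13751.605
Step 3 — Rf = 13751.605 * 4511 * 0.00267 ≈ 165630 N (5 s.f.)

165630 N


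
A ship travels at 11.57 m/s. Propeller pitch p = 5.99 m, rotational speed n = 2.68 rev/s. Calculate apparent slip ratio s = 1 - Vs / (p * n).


Formula: s = 1 - Vs / (p * n)
Step 1 — p * n = 5.99 * 2.68 = 16.0532
Step 2 — Vs / (p*n) = 11.57 / 16.0532 = 0.720729 (6 d.p.)
Step 3 — s = 1 - 0.720729 = 0.279271

0.279271


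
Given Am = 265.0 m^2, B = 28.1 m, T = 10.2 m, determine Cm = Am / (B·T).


Formula: Cm = Am / (B * T)
Step 1 — B * T = 28.1 * 10.2 = 286.62 m^2
Step 2 — Cm = 265.0 / 286.62 ≈ 0.92457 (5 s.f.)

0.92457


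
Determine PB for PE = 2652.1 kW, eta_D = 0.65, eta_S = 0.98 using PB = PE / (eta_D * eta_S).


Formula: PB = PE / (eta_D * eta_S)
Step 1 — combined efficiency = eta_D * eta_S = 0.65 * 0.98 = 0.637
Step 2 — PB = 2652.1 / 0.637 ≈ 4163.4 kW (5 s.f.)

4163.4 kW


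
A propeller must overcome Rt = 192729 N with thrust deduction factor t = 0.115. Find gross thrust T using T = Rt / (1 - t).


Formula: T = Rt / (1 - t)
Step 1 — (1 - t) = 1 - 0.115 = 0.885
Step 2 — T = 192729 / 0.885 ≈ 217770 N (5 s.f.)

217770 N


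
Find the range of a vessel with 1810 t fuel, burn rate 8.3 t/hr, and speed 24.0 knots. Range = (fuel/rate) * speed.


Formula: endurance = fuel / rate; range = endurance * speed
Step 1 — endurance = 1810 / 8.3 = 218.0723 hours
Step 2 — range = 218.0723 * 24.0 ≈ 5233.7 nautical miles (5 s.f.)

5233.7 NM


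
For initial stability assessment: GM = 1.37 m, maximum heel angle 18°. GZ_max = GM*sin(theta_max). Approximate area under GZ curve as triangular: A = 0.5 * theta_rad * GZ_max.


Formula: GZ_max = GM * sin(theta); Area = 0.5 * theta_rad * GZ_max
Step 1 — GZ_max = 1.37 * sin(18°) = 1.37 * 0.309017 = 0.423353 m
Step 2 — theta_rad = 18 * pi/180 = 0.314159 rad
Step 3 — Area = 0.5 * 0.314159 * 0.423353 ≈ 0.066500 m·rad (5 s.f.)

0.066500 m·rad


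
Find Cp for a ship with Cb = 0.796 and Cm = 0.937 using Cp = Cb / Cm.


Formula: Cp = Cb / Cm
Substituting: Cp = 0.796 / 0.937
Result: Cp ≈ 0.84952 (5 s.f.)

0.84952


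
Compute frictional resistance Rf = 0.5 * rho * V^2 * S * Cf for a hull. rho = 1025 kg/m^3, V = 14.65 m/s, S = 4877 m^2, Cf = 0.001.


Formula: Rf = 0.5 * rho * V^2 * S * Cf
Step 1 — V^2 = 14.65^2 = 214.6225
Step 2 — 0.5 * rho * V^2 = 0.5 * 1025 * 214.6225 = 109994.03125
Step 3 — Rf = 109994.03125 * 4877 * 0.001 ≈ 536440 N (5 s.f.)

536440 N


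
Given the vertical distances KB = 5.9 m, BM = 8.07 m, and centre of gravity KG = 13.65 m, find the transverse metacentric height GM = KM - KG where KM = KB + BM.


Formula: GM = KB + BM - KG
Step 1 — KM = KB + BM = 5.9 + 8.07 = 13.97 m
Step 2 — GM = KM - KG = 13.97 - 13.65 = 0.32 m

0.32 m


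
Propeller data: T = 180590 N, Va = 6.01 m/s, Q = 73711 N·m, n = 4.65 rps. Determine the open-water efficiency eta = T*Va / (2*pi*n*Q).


Formula: eta = T * Va / (2 * pi * n * Q)
Step 1 — numerator = T * Va = 180590 * 6.01 = 1085345.9
Step 2 — 2 * pi * n = 2 * pi * 4.65 = 29.216812
Step 3 — denominator = 29.216812 * 73711 = 2153600.43
Step 4 — eta = 1085345.9 / 2153600.43 ≈ 0.50397 (5 s.f.)

0.50397


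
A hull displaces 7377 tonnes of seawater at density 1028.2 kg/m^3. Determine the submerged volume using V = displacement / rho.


Formula: V = mass / rho
Step 1 — convert tonnes to kg: 7377 t * 1000 = 7377000 kg
Step 2 — V = 7377000 / 1028.2 ≈ 7174.7 m^3 (5 s.f.)

7174.7 m^3


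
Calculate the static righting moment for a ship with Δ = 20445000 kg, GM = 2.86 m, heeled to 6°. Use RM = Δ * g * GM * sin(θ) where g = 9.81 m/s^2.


Formula: GZ = GM * sin(theta); RM = disp * g * GZ
Step 1 — GZ = 2.86 * sin(6°) = 2.86 * 0.104528 = 0.29895 m
Step 2 — RM = 20445000 * 9.81 * 0.29895 ≈ 59959000 N·m (5 s.f.)

59959000 N·m


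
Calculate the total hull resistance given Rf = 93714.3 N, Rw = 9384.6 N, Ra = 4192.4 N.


Formula: Rt = Rf + Rw + Ra
Substituting: Rt = 93714.3 + 9384.6 + 4192.4
Result: Rt = 107291.3 N

107291.3 N


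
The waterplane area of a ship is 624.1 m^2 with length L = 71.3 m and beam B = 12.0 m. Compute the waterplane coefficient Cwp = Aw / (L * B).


Formula: Cwp = Aw / (L * B)
Step 1 — L * B = 71.3 * 12.0 = 855.6 m^2
Step 2 — Cwp = 624.1 / 855.6 ≈ 0.72943 (5 s.f.)

0.72943


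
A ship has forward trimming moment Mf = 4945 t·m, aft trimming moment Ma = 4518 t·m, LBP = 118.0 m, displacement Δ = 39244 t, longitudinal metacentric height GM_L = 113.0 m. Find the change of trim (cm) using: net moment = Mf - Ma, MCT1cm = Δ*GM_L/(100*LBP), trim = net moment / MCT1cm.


Formula: net trimming moment = Mf - Ma; MCT1cm = Δ*GM_L/(100*LBP); trim = net moment / MCT1cm
Step 1 — net trimming moment = 4945 - 4518 = 427 t·m
Step 2 — MCT1cm = 39244 * 113.0 / (100 * 118.0) = 375.8112 t·m/cm
Step 3 — trim = 427 / 375.8112 ≈ 1.1362 cm (5 s.f.)

1.1362 cm


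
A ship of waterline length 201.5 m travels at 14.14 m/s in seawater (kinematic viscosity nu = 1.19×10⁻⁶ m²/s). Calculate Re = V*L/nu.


Formula: Re = V * L / nu
Step 1 — V * L = 14.14 * 201.5 = 2849.21 m^2/s
Step 2 — Re = 2849.21 / 1.19e-6 = 2.39e+09

2.39e+09


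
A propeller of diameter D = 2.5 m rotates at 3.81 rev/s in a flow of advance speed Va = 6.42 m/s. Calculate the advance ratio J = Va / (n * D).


Formula: J = Va / (n * D)
Step 1 — n * D = 3.81 * 2.5 = 9.525
Step 2 — J = 6.42 / 9.525 ≈ 0.67402 (5 s.f.)

0.67402


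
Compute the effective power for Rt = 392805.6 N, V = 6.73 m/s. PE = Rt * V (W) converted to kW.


Formula: PE = Rt * V / 1000 (kW)
Step 1 — PE (W) = 392805.6 * 6.73 = 2643581.688 W
Step 2 — PE (kW) = 2643581.688 / 1000 ≈ 2643.6 kW (5 s.f.)

2643.6 kW


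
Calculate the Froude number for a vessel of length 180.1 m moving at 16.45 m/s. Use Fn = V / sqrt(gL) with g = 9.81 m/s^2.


Formula: Fn = V / sqrt(g * L)
Step 1 — g * L = 9.81 * 180.1 = 1766.781
Step 2 — sqrt(g * L) = sqrt(1766.781) = 42.033094
Step 3 — Fn = 16.45 / 42.033094 ≈ 0.39136 (5 s.f.)

0.39136


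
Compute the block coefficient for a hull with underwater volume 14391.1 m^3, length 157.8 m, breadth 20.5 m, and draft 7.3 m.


Formula: Cb = V / (L * B * T)
Step 1 — L * B * T = 157.8 * 20.5 * 7.3 = 23614.77 m^3
Step 2 — Cb = 14391.1 / 23614.77 ≈ 0.60941 (5 s.f.)

0.60941


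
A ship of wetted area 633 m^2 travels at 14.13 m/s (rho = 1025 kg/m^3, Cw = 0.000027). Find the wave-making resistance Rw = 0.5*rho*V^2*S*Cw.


Formula: Rw = 0.5 * rho * V^2 * S * Cw
Step 1 — V^2 = 14.13^2 = 199.6569
Step 2 — 0.5 * rho * V^2 = 0.5 * 1025 * 199.6569 = 102324.16125
Step 3 — Rw = 102324.16125 * 633 * 0.000027 ≈ 1748.8 N (5 s.f.)

1748.8 N


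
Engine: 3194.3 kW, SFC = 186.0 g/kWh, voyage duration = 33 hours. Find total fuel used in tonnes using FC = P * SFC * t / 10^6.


Formula: FC (tonnes) = P * SFC * t / 1,000,000
Step 1 — P * SFC * t = 3194.3 * 186.0 * 33 = 19606613.4 g
Step 2 — FC (tonnes) = 19606613.4 / 1,000,000 ≈ 19.607 tonnes (5 s.f.)

19.607 tonnes


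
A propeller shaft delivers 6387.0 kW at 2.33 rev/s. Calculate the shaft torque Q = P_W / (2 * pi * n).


Formula: Q = P_W / (2 * pi * n)
Step 1 — P_W = 6387.0 kW * 1000 = 6387000.0 W
Step 2 — 2 * pi * n = 2 * pi * 2.33 = 14.639822
Step 3 — Q = 6387000.0 / 14.639822 ≈ 436280 N·m (5 s.f.)

436280 N·m


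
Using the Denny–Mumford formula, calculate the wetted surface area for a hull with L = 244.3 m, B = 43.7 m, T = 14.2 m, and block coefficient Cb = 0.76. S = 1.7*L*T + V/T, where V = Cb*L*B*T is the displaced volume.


Formula: S = 1.7*L*T + V/T with V = Cb*L*B*T, i.e. S = L * (1.7*T + Cb*B)
Step 1 — 1.7*T = 1.7 * 14.2 = 24.14 m
Step 2 — Cb*B = 0.76 * 43.7 = 33.212 m
Step 3 — 1.7*T + Cb*B = 24.14 + 33.212 = 57.352 m
Step 4 — S = 244.3 * 57.352 ≈ 14011 m^2 (5 s.f.)

14011 m^2


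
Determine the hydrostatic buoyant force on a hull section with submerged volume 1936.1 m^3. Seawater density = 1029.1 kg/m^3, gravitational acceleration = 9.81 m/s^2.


Formula: Fb = rho * g * V
Substituting: Fb = 1029.1 * 9.81 * 1936.1
Intermediate: 1029.1 * 9.81 = 10095.471
Result: Fb = 10095.471 * 1936.1 ≈ 19546000 N (5 s.f.)

19546000 N


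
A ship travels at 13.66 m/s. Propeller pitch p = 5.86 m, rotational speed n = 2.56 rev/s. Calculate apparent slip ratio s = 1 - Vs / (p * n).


Formula: s = 1 - Vs / (p * n)
Step 1 — p * n = 5.86 * 2.56 = 15.0016
Step 2 — Vs / (p*n) = 13.66 / 15.0016 = 0.91057 (6 d.p.)
Step 3 — s = 1 - 0.91057 = 0.08943

0.08943


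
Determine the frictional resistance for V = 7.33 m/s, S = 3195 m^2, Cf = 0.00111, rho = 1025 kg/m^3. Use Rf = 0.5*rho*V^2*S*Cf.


Formula: Rf = 0.5 * rho * V^2 * S * Cf
Step 1 — V^2 = 7.33^2 = 53.7289
Step 2 — 0.5 * rho * V^2 = 0.5 * 1025 * 53.7289 = 27536.06125
Step 3 — Rf = 27536.06125 * 3195 * 0.00111 ≈ 97655 N (5 s.f.)

97655 N


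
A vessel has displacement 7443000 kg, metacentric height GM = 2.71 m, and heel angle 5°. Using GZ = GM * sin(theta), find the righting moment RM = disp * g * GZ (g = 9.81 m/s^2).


Formula: GZ = GM * sin(theta); RM = disp * g * GZ
Step 1 — GZ = 2.71 * sin(5°) = 2.71 * 0.087156 = 0.236193 m
Step 2 — RM = 7443000 * 9.81 * 0.236193 ≈ 17246000 N·m (5 s.f.)

17246000 N·m


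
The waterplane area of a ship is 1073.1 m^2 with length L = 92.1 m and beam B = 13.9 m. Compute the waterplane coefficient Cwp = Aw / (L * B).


Formula: Cwp = Aw / (L * B)
Step 1 — L * B = 92.1 * 13.9 = 1280.19 m^2
Step 2 — Cwp = 1073.1 / 1280.19 ≈ 0.83823 (5 s.f.)

0.83823


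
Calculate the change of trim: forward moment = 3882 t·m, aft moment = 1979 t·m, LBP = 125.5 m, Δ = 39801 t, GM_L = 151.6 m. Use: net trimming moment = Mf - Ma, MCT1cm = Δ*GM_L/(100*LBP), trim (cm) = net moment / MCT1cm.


Formula: net trimming moment = Mf - Ma; MCT1cm = Δ*GM_L/(100*LBP); trim = net moment / MCT1cm
Step 1 — net trimming moment = 3882 - 1979 = 1903 t·m
Step 2 — MCT1cm = 39801 * 151.6 / (100 * 125.5) = 480.7834 t·m/cm
Step 3 — trim = 1903 / 480.7834 ≈ 3.9581 cm (5 s.f.)

3.9581 cm


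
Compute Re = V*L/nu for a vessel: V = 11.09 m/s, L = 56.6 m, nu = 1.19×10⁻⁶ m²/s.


Formula: Re = V * L / nu
Step 1 — V * L = 11.09 * 56.6 = 627.694 m^2/s
Step 2 — Re = 627.694 / 1.19e-6 = 5.27e+08

5.27e+08


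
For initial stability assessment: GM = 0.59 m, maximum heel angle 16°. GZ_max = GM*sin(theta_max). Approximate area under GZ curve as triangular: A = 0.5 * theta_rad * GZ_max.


Formula: GZ_max = GM * sin(theta); Area = 0.5 * theta_rad * GZ_max
Step 1 — GZ_max = 0.59 * sin(16°) = 0.59 * 0.275637 = 0.162626 m
Step 2 — theta_rad = 16 * pi/180 = 0.279253 rad
Step 3 — Area = 0.5 * 0.279253 * 0.162626 ≈ 0.022707 m·rad (5 s.f.)

0.022707 m·rad


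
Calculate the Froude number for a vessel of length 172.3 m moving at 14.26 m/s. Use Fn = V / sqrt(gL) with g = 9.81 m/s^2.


Formula: Fn = V / sqrt(g * L)
Step 1 — g * L = 9.81 * 172.3 = 1690.263
Step 2 — sqrt(g * L) = sqrt(1690.263) = 41.112808
Step 3 — Fn = 14.26 / 41.112808 ≈ 0.34685 (5 s.f.)

0.34685


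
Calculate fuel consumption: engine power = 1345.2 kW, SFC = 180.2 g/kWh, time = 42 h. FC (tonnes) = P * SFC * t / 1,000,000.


Formula: FC (tonnes) = P * SFC * t / 1,000,000
Step 1 — P * SFC * t = 1345.2 * 180.2 * 42 = 10181011.68 g
Step 2 — FC (tonnes) = 10181011.68 / 1,000,000 ≈ 10.181 tonnes (5 s.f.)

10.181 tonnes


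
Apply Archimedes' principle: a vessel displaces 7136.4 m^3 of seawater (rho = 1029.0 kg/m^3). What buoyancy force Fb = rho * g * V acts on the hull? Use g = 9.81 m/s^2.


Formula: Fb = rho * g * V
Substituting: Fb = 1029.0 * 9.81 * 7136.4
Intermediate: 1029.0 * 9.81 = 10094.49
Result: Fb = 10094.49 * 7136.4 ≈ 72038000 N (5 s.f.)

72038000 N


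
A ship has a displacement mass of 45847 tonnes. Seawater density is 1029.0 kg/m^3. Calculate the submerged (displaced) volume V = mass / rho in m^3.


Formula: V = mass / rho
Step 1 — convert tonnes to kg: 45847 t * 1000 = 45847000 kg
Step 2 — V = 45847000 / 1029.0 ≈ 44555 m^3 (5 s.f.)

44555 m^3


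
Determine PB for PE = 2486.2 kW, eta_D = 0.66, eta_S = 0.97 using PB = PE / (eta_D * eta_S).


Formula: PB = PE / (eta_D * eta_S)
Step 1 — combined efficiency = eta_D * eta_S = 0.66 * 0.97 = 0.6402
Step 2 — PB = 2486.2 / 0.6402 ≈ 3883.5 kW (5 s.f.)

3883.5 kW


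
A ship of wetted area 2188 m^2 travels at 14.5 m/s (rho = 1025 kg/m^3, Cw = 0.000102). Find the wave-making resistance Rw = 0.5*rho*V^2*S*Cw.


Formula: Rw = 0.5 * rho * V^2 * S * Cw
Step 1 — V^2 = 14.5^2 = 210.25
Step 2 — 0.5 * rho * V^2 = 0.5 * 1025 * 210.25 = 107753.125
Step 3 — Rw = 107753.125 * 2188 * 0.000102 ≈ 24048 N (5 s.f.)

24048 N


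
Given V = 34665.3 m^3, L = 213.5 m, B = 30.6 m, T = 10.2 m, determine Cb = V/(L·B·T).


Formula: Cb = V / (L * B * T)
Step 1 — L * B * T = 213.5 * 30.6 * 10.2 = 66637.62 m^3
Step 2 — Cb = 34665.3 / 66637.62 ≈ 0.52021 (5 s.f.)

0.52021


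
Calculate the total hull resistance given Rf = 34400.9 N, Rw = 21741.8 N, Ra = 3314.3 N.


Formula: Rt = Rf + Rw + Ra
Substituting: Rt = 34400.9 + 21741.8 + 3314.3
Result: Rt = 59457.0 N

59457.0 N


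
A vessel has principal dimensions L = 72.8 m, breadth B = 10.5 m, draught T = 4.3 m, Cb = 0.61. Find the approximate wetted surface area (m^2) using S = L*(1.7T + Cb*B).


Formula: S = 1.7*L*T + V/T with V = Cb*L*B*T, i.e. S = L * (1.7*T + Cb*B)
Step 1 — 1.7*T = 1.7 * 4.3 = 7.31 m
Step 2 — Cb*B = 0.61 * 10.5 = 6.405 m
Step 3 — 1.7*T + Cb*B = 7.31 + 6.405 = 13.715 m
Step 4 — S = 72.8 * 13.715 ≈ 998.45 m^2 (5 s.f.)

998.45 m^2


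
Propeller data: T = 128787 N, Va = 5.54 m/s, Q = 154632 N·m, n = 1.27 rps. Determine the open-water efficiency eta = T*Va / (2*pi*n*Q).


Formula: eta = T * Va / (2 * pi * n * Q)
Step 1 — numerator = T * Va = 128787 * 5.54 = 713479.98
Step 2 — 2 * pi * n = 2 * pi * 1.27 = 7.979645
Step 3 — denominator = 7.979645 * 154632 = 1233908.47
Step 4 — eta = 713479.98 / 1233908.47 ≈ 0.57823 (5 s.f.)

0.57823


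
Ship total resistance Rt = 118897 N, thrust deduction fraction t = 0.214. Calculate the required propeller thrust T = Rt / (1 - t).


Formula: T = Rt / (1 - t)
Step 1 — (1 - t) = 1 - 0.214 = 0.786
Step 2 — T = 118897 / 0.786 ≈ 151270 N (5 s.f.)

151270 N


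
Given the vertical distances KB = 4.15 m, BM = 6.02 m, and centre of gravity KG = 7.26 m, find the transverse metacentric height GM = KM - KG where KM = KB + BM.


Formula: GM = KB + BM - KG
Step 1 — KM = KB + BM = 4.15 + 6.02 = 10.17 m
Step 2 — GM = KM - KG = 10.17 - 7.26 = 2.91 m

2.91 m


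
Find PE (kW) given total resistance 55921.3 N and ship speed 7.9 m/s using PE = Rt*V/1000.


Formula: PE = Rt * V / 1000 (kW)
Step 1 — PE (W) = 55921.3 * 7.9 = 441778.27 W
Step 2 — PE (kW) = 441778.27 / 1000 ≈ 441.78 kW (5 s.f.)

441.78 kW


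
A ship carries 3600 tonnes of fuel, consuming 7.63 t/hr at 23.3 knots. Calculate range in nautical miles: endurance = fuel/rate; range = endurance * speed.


Formula: endurance = fuel / rate; range = endurance * speed
Step 1 — endurance = 3600 / 7.63 = 471.8218 hours
Step 2 — range = 471.8218 * 23.3 ≈ 10993 nautical miles (5 s.f.)

10993 NM


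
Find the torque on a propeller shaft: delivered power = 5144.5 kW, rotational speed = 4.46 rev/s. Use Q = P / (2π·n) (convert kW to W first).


Formula: Q = P_W / (2 * pi * n)
Step 1 — P_W = 5144.5 kW * 1000 = 5144500.0 W
Step 2 — 2 * pi * n = 2 * pi * 4.46 = 28.023006
Step 3 — Q = 5144500.0 / 28.023006 ≈ 183580 N·m (5 s.f.)

183580 N·m


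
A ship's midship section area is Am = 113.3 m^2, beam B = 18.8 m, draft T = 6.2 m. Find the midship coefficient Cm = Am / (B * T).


Formula: Cm = Am / (B * T)
Step 1 — B * T = 18.8 * 6.2 = 116.56 m^2
Step 2 — Cm = 113.3 / 116.56 ≈ 0.97203 (5 s.f.)

0.97203


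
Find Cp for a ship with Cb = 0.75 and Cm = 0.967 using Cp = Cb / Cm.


Formula: Cp = Cb / Cm
Substituting: Cp = 0.75 / 0.967
Result: Cp ≈ 0.77559 (5 s.f.)

0.77559


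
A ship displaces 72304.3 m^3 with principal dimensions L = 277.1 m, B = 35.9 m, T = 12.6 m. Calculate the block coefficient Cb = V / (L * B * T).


Formula: Cb = V / (L * B * T)
Step 1 — L * B * T = 277.1 * 35.9 * 12.6 = 125343.414 m^3
Step 2 — Cb = 72304.3 / 125343.414 ≈ 0.57685 (5 s.f.)

0.57685


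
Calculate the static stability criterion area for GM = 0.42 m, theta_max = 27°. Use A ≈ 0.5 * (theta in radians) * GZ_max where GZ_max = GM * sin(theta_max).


Formula: GZ_max = GM * sin(theta); Area = 0.5 * theta_rad * GZ_max
Step 1 — GZ_max = 0.42 * sin(27°) = 0.42 * 0.45399 = 0.190676 m
Step 2 — theta_rad = 27 * pi/180 = 0.471239 rad
Step 3 — Area = 0.5 * 0.471239 * 0.190676 ≈ 0.044927 m·rad (5 s.f.)

0.044927 m·rad


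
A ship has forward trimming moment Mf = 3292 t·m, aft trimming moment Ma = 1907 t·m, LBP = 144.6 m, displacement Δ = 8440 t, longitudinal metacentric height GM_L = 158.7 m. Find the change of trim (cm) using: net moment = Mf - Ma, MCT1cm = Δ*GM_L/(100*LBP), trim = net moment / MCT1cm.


Formula: net trimming moment = Mf - Ma; MCT1cm = Δ*GM_L/(100*LBP); trim = net moment / MCT1cm
Step 1 — net trimming moment = 3292 - 1907 = 1385 t·m
Step 2 — MCT1cm = 8440 * 158.7 / (100 * 144.6) = 92.6299 t·m/cm
Step 3 — trim = 1385 / 92.6299 ≈ 14.952 cm (5 s.f.)

14.952 cm


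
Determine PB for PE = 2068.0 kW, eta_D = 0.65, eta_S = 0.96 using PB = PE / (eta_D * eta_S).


Formula: PB = PE / (eta_D * eta_S)
Step 1 — combined efficiency = eta_D * eta_S = 0.65 * 0.96 = 0.624
Step 2 — PB = 2068.0 / 0.624 ≈ 3314.1 kW (5 s.f.)

3314.1 kW


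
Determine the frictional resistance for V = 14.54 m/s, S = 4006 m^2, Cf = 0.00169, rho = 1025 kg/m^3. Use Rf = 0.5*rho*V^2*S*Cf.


Formula: Rf = 0.5 * rho * V^2 * S * Cf
Step 1 — V^2 = 14.54^2 = 211.4116
Step 2 — 0.5 * rho * V^2 = 0.5 * 1025 * 211.4116 = 108348.445
Step 3 — Rf = 108348.445 * 4006 * 0.00169 ≈ 733530 N (5 s.f.)

733530 N


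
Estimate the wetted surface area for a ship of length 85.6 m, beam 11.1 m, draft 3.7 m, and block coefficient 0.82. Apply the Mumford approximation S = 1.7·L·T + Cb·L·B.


Formula: S = 1.7*L*T + V/T with V = Cb*L*B*T, i.e. S = L * (1.7*T + Cb*B)
Step 1 — 1.7*T = 1.7 * 3.7 = 6.29 m
Step 2 — Cb*B = 0.82 * 11.1 = 9.102 m
Step 3 — 1.7*T + Cb*B = 6.29 + 9.102 = 15.392 m
Step 4 — S = 85.6 * 15.392 ≈ 1317.6 m^2 (5 s.f.)

1317.6 m^2


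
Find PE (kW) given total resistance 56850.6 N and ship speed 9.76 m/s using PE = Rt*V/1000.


Formula: PE = Rt * V / 1000 (kW)
Step 1 — PE (W) = 56850.6 * 9.76 = 554861.856 W
Step 2 — PE (kW) = 554861.856 / 1000 ≈ 554.86 kW (5 s.f.)

554.86 kW


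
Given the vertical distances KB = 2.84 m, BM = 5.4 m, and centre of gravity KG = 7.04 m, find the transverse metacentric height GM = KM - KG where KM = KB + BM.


Formula: GM = KB + BM - KG
Step 1 — KM = KB + BM = 2.84 + 5.4 = 8.24 m
Step 2 — GM = KM - KG = 8.24 - 7.04 = 1.2 m

1.2 m


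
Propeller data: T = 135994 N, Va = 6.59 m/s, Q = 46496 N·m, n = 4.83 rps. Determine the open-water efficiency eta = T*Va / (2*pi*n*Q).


Formula: eta = T * Va / (2 * pi * n * Q)
Step 1 — numerator = T * Va = 135994 * 6.59 = 896200.46
Step 2 — 2 * pi * n = 2 * pi * 4.83 = 30.347785
Step 3 — denominator = 30.347785 * 46496 = 1411050.61
Step 4 — eta = 896200.46 / 1411050.61 ≈ 0.63513 (5 s.f.)

0.63513


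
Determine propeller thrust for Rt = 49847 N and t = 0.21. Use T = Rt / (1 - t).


Formula: T = Rt / (1 - t)
Step 1 — (1 - t) = 1 - 0.21 = 0.79
Step 2 — T = 49847 / 0.79 ≈ 63097 N (5 s.f.)

63097 N


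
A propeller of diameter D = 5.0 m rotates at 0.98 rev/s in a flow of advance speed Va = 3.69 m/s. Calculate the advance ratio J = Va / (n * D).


Formula: J = Va / (n * D)
Step 1 — n * D = 0.98 * 5.0 = 4.9
Step 2 — J = 3.69 / 4.9 ≈ 0.75306 (5 s.f.)

0.75306


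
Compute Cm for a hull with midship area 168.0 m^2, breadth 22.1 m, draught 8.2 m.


Formula: Cm = Am / (B * T)
Step 1 — B * T = 22.1 * 8.2 = 181.22 m^2
Step 2 — Cm = 168.0 / 181.22 ≈ 0.92705 (5 s.f.)

0.92705


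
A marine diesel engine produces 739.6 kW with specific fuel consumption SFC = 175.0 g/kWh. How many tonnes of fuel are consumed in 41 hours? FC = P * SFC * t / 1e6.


Formula: FC (tonnes) = P * SFC * t / 1,000,000
Step 1 — P * SFC * t = 739.6 * 175.0 * 41 = 5306630.0 g
Step 2 — FC (tonnes) = 5306630.0 / 1,000,000 ≈ 5.3066 tonnes (5 s.f.)

5.3066 tonnes


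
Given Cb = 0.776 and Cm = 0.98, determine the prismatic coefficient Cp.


Formula: Cp = Cb / Cm
Substituting: Cp = 0.776 / 0.98
Result: Cp ≈ 0.79184 (5 s.f.)

0.79184


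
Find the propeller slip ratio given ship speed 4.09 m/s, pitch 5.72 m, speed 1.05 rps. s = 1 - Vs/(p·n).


Formula: s = 1 - Vs / (p * n)
Step 1 — p * n = 5.72 * 1.05 = 6.006
Step 2 — Vs / (p*n) = 4.09 / 6.006 = 0.680986 (6 d.p.)
Step 3 — s = 1 - 0.680986 = 0.319014

0.319014


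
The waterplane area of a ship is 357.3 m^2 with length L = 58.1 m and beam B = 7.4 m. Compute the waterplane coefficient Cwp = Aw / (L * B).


Formula: Cwp = Aw / (L * B)
Step 1 — L * B = 58.1 * 7.4 = 429.94 m^2
Step 2 — Cwp = 357.3 / 429.94 ≈ 0.83105 (5 s.f.)

0.83105


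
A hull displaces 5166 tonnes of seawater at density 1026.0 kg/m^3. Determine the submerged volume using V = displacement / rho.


Formula: V = mass / rho
Step 1 — convert tonnes to kg: 5166 t * 1000 = 5166000 kg
Step 2 — V = 5166000 / 1026.0 ≈ 5035.1 m^3 (5 s.f.)

5035.1 m^3


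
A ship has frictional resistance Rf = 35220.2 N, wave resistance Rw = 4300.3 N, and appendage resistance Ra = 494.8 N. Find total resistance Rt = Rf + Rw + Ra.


Formula: Rt = Rf + Rw + Ra
Substituting: Rt = 35220.2 + 4300.3 + 494.8
Result: Rt = 40015.3 N

40015.3 N


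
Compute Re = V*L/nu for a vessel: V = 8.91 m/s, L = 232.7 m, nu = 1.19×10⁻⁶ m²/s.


Formula: Re = V * L / nu
Step 1 — V * L = 8.91 * 232.7 = 2073.357 m^2/s
Step 2 — Re = 2073.357 / 1.19e-6 = 1.74e+09

1.74e+09


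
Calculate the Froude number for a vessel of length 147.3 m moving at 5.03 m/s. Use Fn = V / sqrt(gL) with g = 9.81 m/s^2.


Formula: Fn = V / sqrt(g * L)
Step 1 — g * L = 9.81 * 147.3 = 1445.013
Step 2 — sqrt(g * L) = sqrt(1445.013) = 38.013327
Step 3 — Fn = 5.03 / 38.013327 ≈ 0.13232 (5 s.f.)

0.13232
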